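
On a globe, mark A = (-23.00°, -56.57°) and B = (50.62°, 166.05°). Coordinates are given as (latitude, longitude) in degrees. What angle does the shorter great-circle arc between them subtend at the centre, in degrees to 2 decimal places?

137.04°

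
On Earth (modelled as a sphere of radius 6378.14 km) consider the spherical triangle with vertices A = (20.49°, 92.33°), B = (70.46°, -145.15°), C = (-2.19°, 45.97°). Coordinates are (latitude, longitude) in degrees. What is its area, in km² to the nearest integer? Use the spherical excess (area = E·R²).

32597461 km²

Side lengths (central angles): a = 1.9433, b = 0.8859, c = 1.4086 rad; semiperimeter s = 2.1189.
By l'Huilier's theorem, tan(E/4) = √[tan(s/2) tan((s−a)/2) tan((s−b)/2) tan((s−c)/2)], giving spherical excess E = 0.8013 rad.
Area = E·R² = 0.8013 × (6378.14)² ≈ 32597461 km².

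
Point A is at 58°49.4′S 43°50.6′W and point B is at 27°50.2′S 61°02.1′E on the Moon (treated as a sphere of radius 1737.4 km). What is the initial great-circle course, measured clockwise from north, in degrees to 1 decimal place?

Δλ = 104.878° = 1.8305 rad.
y = sin Δλ · cos φ₂ = (0.9665)(0.8843) = 0.8546
x = cos φ₁ sin φ₂ − sin φ₁ cos φ₂ cos Δλ = (0.5177)(-0.4670) − (-0.8556)(0.8843)(-0.2568) = -0.4360
θ = atan2(y, x) = 117.03°, so the bearing is 117.0°.

117.0°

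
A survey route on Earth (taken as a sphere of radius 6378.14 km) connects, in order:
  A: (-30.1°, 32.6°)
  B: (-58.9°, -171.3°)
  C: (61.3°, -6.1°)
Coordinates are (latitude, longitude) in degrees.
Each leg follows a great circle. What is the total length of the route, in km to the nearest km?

Leg A→B: central angle 1.5499 rad, distance 9885.7 km.
Leg B→C: central angle 3.0065 rad, distance 19176.1 km.
Total: 9885.7 + 19176.1 ≈ 29062 km.

29062 km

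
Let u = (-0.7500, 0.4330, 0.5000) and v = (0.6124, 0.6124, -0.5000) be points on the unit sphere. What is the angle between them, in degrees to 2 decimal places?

u·v = -0.4441; |u| = 1.0000, |v| = 1.0000.
cos θ = (u·v)/(|u||v|) = -0.4441, so θ = 116.37°.

116.37°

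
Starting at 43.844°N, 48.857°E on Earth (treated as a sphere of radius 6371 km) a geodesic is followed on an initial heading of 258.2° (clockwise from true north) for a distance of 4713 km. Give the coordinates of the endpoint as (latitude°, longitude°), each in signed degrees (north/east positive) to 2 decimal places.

Angular distance δ = d/R = 4713/6371 = 0.73976 rad; initial bearing θ = 4.5064 rad.
sin φ₂ = sin φ₁ cos δ + cos φ₁ sin δ cos θ = (0.6927)(0.7386) + (0.7212)(0.6741)(-0.2045) = 0.4122, so φ₂ = 24.34°.
Δλ = atan2(sin θ sin δ cos φ₁, cos δ − sin φ₁ sin φ₂) = atan2(-0.4759, 0.4531) = -46.408°.
λ₂ = 48.857° − 46.408° = 2.45°.

24.34°, 2.45°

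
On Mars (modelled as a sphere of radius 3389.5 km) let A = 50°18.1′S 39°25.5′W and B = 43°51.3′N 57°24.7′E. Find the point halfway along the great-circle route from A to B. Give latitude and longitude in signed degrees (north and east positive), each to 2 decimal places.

Central angle δ = 2.1993 rad. Interpolating on the sphere with fraction f = 0.5:
P = [sin((1−f)δ)·A + sin(fδ)·B] / sin δ = 1.1015·A + 1.1015·B in Cartesian coordinates,
giving P = (0.9713, 0.2224, -0.0844), i.e. latitude -4.84°, longitude 12.90°.

-4.84°, 12.90°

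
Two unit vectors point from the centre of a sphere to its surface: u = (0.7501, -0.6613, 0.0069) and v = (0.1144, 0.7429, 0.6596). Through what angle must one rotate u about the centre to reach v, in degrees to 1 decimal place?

113.6°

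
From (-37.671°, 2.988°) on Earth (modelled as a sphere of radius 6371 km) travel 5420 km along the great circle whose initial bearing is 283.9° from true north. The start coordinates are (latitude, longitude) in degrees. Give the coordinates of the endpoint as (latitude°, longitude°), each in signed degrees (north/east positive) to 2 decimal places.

Angular distance δ = d/R = 5420/6371 = 0.85073 rad; initial bearing θ = 4.9550 rad.
sin φ₂ = sin φ₁ cos δ + cos φ₁ sin δ cos θ = (-0.6111)(0.6594) + (0.7915)(0.7518)(0.2402) = -0.2601, so φ₂ = -15.07°.
Δλ = atan2(sin θ sin δ cos φ₁, cos δ − sin φ₁ sin φ₂) = atan2(-0.5776, 0.5005) = -49.091°.
λ₂ = 2.988° − 49.091° = -46.10°.

-15.07°, -46.10°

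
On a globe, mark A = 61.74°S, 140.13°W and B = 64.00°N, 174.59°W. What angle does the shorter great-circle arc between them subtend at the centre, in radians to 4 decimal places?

2.2402 rad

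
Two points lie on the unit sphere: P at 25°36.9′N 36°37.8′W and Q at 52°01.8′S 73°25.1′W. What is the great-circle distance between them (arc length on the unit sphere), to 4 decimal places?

Let φ₁ = 0.4471 rad, φ₂ = -0.9081 rad, and Δλ = -0.6421 rad.
cos c = sin φ₁ sin φ₂ + cos φ₁ cos φ₂ cos Δλ = (0.4323)(-0.7883) + (0.9017)(0.6152)(0.8009) = 0.10349,
so c = arccos(0.10349) = 1.46713 rad.
On the unit sphere the arc length equals the central angle: 1.4671.

1.4671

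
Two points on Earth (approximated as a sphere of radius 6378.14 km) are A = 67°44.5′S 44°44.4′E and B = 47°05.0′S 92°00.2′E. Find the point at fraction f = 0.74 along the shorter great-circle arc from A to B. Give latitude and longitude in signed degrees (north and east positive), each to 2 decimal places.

Central angle δ = 0.5495 rad. Interpolating on the sphere with fraction f = 0.74:
P = [sin((1−f)δ)·A + sin(fδ)·B] / sin δ = 0.2726·A + 0.7573·B in Cartesian coordinates,
giving P = (0.0553, 0.5881, -0.8069), i.e. latitude -53.80°, longitude 84.63°.

-53.80°, 84.63°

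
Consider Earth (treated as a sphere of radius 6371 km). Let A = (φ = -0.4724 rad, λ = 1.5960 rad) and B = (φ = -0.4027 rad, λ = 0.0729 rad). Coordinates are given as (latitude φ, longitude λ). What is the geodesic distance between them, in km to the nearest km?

Let φ₁ = -0.4724 rad, φ₂ = -0.4027 rad, and Δλ = -1.5231 rad.
cos c = sin φ₁ sin φ₂ + cos φ₁ cos φ₂ cos Δλ = (-0.4550)(-0.3919) + (0.8905)(0.9200)(0.0477) = 0.21739,
so c = arccos(0.21739) = 1.35166 rad.
Distance = R·c = 6371 × 1.3517 ≈ 8611 km.

8611 km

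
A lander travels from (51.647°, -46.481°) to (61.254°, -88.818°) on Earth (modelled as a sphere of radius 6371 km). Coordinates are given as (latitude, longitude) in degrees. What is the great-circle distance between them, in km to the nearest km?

2752 km

Let φ₁ = 0.9014 rad, φ₂ = 1.0691 rad, and Δλ = -0.7389 rad.
Haversine: a = sin²(Δφ/2) + cos φ₁ cos φ₂ sin²(Δλ/2) = 0.0070 + (0.6205)(0.4809)(0.1304) = 0.04593.
Central angle c = 2·arcsin(√a) = 0.43196 rad.
Distance = R·c = 6371 × 0.4320 ≈ 2752 km.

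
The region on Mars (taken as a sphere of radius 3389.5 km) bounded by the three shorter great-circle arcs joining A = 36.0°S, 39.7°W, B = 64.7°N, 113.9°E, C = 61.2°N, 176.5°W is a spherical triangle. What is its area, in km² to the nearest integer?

19874343 km²

Side lengths (central angles): a = 0.5276, b = 2.4967, c = 2.5701 rad; semiperimeter s = 2.7972.
By l'Huilier's theorem, tan(E/4) = √[tan(s/2) tan((s−a)/2) tan((s−b)/2) tan((s−c)/2)], giving spherical excess E = 1.7299 rad.
Area = E·R² = 1.7299 × (3389.5)² ≈ 19874343 km².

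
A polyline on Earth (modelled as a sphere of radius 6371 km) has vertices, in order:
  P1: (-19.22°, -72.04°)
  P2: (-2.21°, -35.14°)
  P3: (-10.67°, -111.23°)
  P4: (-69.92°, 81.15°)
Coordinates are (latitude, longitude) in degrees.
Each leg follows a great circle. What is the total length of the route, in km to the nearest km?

Leg P1→P2: central angle 0.6963 rad, distance 4435.9 km.
Leg P2→P3: central angle 1.3251 rad, distance 8442.4 km.
Leg P3→P4: central angle 1.7271 rad, distance 11003.3 km.
Total: 4435.9 + 8442.4 + 11003.3 ≈ 23882 km.

23882 km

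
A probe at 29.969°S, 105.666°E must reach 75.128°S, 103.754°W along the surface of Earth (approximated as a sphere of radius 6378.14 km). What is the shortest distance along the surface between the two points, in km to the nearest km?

8148 km

Let φ₁ = -0.5231 rad, φ₂ = -1.3112 rad, and Δλ = 2.6281 rad.
Haversine: a = sin²(Δφ/2) + cos φ₁ cos φ₂ sin²(Δλ/2) = 0.1474 + (0.8663)(0.2567)(0.9355) = 0.35544.
Central angle c = 2·arcsin(√a) = 1.27748 rad.
Distance = R·c = 6378.14 × 1.2775 ≈ 8148 km.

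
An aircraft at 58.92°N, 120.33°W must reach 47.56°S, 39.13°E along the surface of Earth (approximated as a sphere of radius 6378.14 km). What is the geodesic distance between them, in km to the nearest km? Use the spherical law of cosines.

18188 km

Let φ₁ = 1.0283 rad, φ₂ = -0.8301 rad, and Δλ = 2.7831 rad.
cos c = sin φ₁ sin φ₂ + cos φ₁ cos φ₂ cos Δλ = (0.8564)(-0.7380) + (0.5162)(0.6748)(-0.9364) = -0.95826,
so c = arccos(-0.95826) = 2.85166 rad.
Distance = R·c = 6378.14 × 2.8517 ≈ 18188 km.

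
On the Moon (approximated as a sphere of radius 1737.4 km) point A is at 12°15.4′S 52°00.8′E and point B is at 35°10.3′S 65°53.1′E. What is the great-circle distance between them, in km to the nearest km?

792 km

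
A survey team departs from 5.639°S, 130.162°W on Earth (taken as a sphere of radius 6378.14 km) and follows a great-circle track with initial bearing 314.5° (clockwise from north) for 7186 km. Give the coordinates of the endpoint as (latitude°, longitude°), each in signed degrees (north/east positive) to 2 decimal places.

35.99°, 177.09°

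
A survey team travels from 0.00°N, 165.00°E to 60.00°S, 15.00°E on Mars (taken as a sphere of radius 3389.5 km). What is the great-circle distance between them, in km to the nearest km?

With latitudes φ₁ = 0.000°, φ₂ = -60.000° and longitude difference Δλ = -150.000°:
Haversine: a = sin²(Δφ/2) + cos φ₁ cos φ₂ sin²(Δλ/2) = 0.2500 + (1.0000)(0.5000)(0.9330) = 0.71651.
Central angle c = 2·arcsin(√a) = 2.01863 rad.
Distance = R·c = 3389.5 × 2.0186 ≈ 6842 km.

6842 km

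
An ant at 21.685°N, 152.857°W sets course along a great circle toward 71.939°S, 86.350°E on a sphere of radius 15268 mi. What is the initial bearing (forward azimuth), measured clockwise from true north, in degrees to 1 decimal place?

Δλ = -120.793° = -2.1082 rad.
y = sin Δλ · cos φ₂ = (-0.8590)(0.3100) = -0.2663
x = cos φ₁ sin φ₂ − sin φ₁ cos φ₂ cos Δλ = (0.9292)(-0.9507) − (0.3695)(0.3100)(-0.5119) = -0.8248
θ = atan2(y, x) = -162.11°; adding 360° gives 197.9°.

197.9°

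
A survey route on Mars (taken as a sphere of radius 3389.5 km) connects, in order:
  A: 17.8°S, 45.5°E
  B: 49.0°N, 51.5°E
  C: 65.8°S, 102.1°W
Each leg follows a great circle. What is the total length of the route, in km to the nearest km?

13330 km

Leg A→B: central angle 1.1696 rad, distance 3964.4 km.
Leg B→C: central angle 2.7632 rad, distance 9366.0 km.
Total: 3964.4 + 9366.0 ≈ 13330 km.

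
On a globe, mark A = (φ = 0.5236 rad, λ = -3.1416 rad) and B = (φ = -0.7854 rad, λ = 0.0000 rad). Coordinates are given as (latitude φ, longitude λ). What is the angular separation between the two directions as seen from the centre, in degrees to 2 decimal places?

In radians: φ₁ = 0.5236, φ₂ = -0.7854, Δλ = -180.000° = -3.1416 rad.
Haversine: a = sin²(Δφ/2) + cos φ₁ cos φ₂ sin²(Δλ/2) = 0.3706 + (0.8660)(0.7071)(1.0000) = 0.98296.
Central angle c = 2·arcsin(√a) = 2.87979 rad.
So the angular separation is 165.00°.

165.00°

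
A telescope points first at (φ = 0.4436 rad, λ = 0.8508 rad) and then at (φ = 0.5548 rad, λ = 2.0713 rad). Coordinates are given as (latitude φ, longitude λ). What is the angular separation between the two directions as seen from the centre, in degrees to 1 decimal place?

60.7°

In radians: φ₁ = 0.4436, φ₂ = 0.5548, Δλ = 69.929° = 1.2205 rad.
cos c = sin φ₁ sin φ₂ + cos φ₁ cos φ₂ cos Δλ = (0.4292)(0.5268) + (0.9032)(0.8500)(0.3432) = 0.48956,
so c = arccos(0.48956) = 1.05922 rad.
So the angular separation is 60.7°.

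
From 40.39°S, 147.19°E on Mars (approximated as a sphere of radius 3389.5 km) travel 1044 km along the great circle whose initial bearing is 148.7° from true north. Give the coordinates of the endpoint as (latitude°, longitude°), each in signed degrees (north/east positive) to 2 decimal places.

-54.57°, 162.95°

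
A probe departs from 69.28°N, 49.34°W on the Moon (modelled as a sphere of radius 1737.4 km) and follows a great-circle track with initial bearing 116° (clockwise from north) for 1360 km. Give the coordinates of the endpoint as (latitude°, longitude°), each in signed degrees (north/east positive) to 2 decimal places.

33.62°, 0.23°

Angular distance δ = d/R = 1360/1737.4 = 0.78278 rad; initial bearing θ = 2.0246 rad.
sin φ₂ = sin φ₁ cos δ + cos φ₁ sin δ cos θ = (0.9353)(0.7090) + (0.3538)(0.7053)(-0.4384) = 0.5537, so φ₂ = 33.62°.
Δλ = atan2(sin θ sin δ cos φ₁, cos δ − sin φ₁ sin φ₂) = atan2(0.2243, 0.1911) = 49.573°.
λ₂ = -49.340° + 49.573° = 0.23°.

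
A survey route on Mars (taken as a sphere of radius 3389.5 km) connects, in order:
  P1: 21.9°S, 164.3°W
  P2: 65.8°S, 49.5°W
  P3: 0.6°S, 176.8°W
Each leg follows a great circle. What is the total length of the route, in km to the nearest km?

10850 km

Leg P1→P2: central angle 1.3891 rad, distance 4708.4 km.
Leg P2→P3: central angle 1.8120 rad, distance 6141.7 km.
Total: 4708.4 + 6141.7 ≈ 10850 km.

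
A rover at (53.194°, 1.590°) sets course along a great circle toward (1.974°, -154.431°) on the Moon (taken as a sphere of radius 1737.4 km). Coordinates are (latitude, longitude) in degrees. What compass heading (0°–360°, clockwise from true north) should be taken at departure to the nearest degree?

Δλ = -156.021° = -2.7231 rad.
y = sin Δλ · cos φ₂ = (-0.4064)(0.9994) = -0.4062
x = cos φ₁ sin φ₂ − sin φ₁ cos φ₂ cos Δλ = (0.5991)(0.0344) − (0.8007)(0.9994)(-0.9137) = 0.7518
θ = atan2(y, x) = -28.38°; adding 360° gives 332°.

332°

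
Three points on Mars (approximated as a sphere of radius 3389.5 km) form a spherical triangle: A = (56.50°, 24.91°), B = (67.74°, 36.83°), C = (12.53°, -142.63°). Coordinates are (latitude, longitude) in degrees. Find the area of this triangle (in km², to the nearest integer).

Side lengths (central angles): a = 1.7406, b = 1.9232, c = 0.2181 rad; semiperimeter s = 1.9410.
By l'Huilier's theorem, tan(E/4) = √[tan(s/2) tan((s−a)/2) tan((s−b)/2) tan((s−c)/2)], giving spherical excess E = 0.1557 rad.
Area = E·R² = 0.1557 × (3389.5)² ≈ 1788639 km².

1788639 km²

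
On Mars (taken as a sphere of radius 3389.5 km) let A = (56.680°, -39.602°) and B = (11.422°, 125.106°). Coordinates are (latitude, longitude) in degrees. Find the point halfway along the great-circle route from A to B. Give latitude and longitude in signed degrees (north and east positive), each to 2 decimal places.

The central angle between A and B is δ = 1.9325 rad.
With f = 0.5, the slerp weights are sin((1−f)δ)/sin δ = 0.8797 and sin(fδ)/sin δ = 0.8797.
Weighted sum of the unit vectors: (0.8797)·(0.4232,-0.3502,0.8356) + (0.8797)·(-0.5637,0.8019,0.1980) = (-0.1236, 0.3974, 0.9093).
Converting back: φ = atan2(z, √(x²+y²)) = 65.41°, λ = atan2(y, x) = 107.27°.

65.41°, 107.27°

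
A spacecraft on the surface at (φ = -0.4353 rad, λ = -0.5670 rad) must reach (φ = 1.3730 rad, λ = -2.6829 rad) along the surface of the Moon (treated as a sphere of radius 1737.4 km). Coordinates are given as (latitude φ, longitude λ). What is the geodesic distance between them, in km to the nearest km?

3651 km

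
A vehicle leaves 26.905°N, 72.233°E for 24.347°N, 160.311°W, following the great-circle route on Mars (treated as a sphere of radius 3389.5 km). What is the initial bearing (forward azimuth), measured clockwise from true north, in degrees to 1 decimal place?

49.5°

Δλ = 127.456° = 2.2245 rad.
y = sin Δλ · cos φ₂ = (0.7938)(0.9111) = 0.7232
x = cos φ₁ sin φ₂ − sin φ₁ cos φ₂ cos Δλ = (0.8918)(0.4123) − (0.4525)(0.9111)(-0.6082) = 0.6184
θ = atan2(y, x) = 49.47°, so the bearing is 49.5°.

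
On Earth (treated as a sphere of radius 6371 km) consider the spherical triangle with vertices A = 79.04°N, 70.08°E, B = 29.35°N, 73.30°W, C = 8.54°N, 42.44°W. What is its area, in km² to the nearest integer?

18025595 km²

Side lengths (central angles): a = 0.6220, b = 1.4969, c = 1.2152 rad; semiperimeter s = 1.6670.
By l'Huilier's theorem, tan(E/4) = √[tan(s/2) tan((s−a)/2) tan((s−b)/2) tan((s−c)/2)], giving spherical excess E = 0.4441 rad.
Area = E·R² = 0.4441 × (6371)² ≈ 18025595 km².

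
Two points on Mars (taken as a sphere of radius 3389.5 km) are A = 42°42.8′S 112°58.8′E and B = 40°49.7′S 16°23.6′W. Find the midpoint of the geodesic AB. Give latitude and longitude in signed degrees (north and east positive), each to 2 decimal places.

The central angle between A and B is δ = 1.4799 rad.
With f = 0.5, the slerp weights are sin((1−f)δ)/sin δ = 0.6770 and sin(fδ)/sin δ = 0.6770.
Weighted sum of the unit vectors: (0.6770)·(-0.2869,0.6764,-0.6783) + (0.6770)·(0.7259,-0.2136,-0.6538) = (0.2973, 0.3134, -0.9019).
Converting back: φ = atan2(z, √(x²+y²)) = -64.41°, λ = atan2(y, x) = 46.51°.

-64.41°, 46.51°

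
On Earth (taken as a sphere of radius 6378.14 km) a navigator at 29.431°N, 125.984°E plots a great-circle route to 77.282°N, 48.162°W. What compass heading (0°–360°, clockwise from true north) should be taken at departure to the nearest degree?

359°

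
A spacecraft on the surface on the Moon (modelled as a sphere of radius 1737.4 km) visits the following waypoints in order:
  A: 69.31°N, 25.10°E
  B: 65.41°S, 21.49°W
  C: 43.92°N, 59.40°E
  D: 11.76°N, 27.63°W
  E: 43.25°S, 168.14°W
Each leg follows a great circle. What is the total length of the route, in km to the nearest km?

14483 km

Leg A→B: central angle 2.4183 rad, distance 4201.5 km.
Leg B→C: central angle 2.1936 rad, distance 3811.1 km.
Leg C→D: central angle 1.3919 rad, distance 2418.3 km.
Leg D→E: central angle 2.3322 rad, distance 4052.0 km.
Total: 4201.5 + 3811.1 + 2418.3 + 4052.0 ≈ 14483 km.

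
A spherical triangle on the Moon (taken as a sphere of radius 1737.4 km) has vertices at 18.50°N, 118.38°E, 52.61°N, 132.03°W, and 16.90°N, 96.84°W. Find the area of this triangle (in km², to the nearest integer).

816381 km²

Side lengths (central angles): a = 0.7872, b = 2.2771, c = 1.5117 rad; semiperimeter s = 2.2880.
By l'Huilier's theorem, tan(E/4) = √[tan(s/2) tan((s−a)/2) tan((s−b)/2) tan((s−c)/2)], giving spherical excess E = 0.2705 rad.
Area = E·R² = 0.2705 × (1737.4)² ≈ 816381 km².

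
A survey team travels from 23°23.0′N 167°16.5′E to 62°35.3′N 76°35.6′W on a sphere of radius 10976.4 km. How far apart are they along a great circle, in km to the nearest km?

15409 km

With latitudes φ₁ = 23.383°, φ₂ = 62.588° and longitude difference Δλ = 116.132°:
cos c = sin φ₁ sin φ₂ + cos φ₁ cos φ₂ cos Δλ = (0.3969)(0.8877) + (0.9179)(0.4604)(-0.4404) = 0.16621,
so c = arccos(0.16621) = 1.40382 rad.
Distance = R·c = 10976.4 × 1.4038 ≈ 15409 km.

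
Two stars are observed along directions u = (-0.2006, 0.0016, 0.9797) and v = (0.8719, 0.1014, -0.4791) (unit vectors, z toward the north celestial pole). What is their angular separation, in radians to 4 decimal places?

2.2706 rad

u·v = -0.6441; |u| = 1.0000, |v| = 1.0000.
cos θ = (u·v)/(|u||v|) = -0.6441, so θ = 2.2706 rad.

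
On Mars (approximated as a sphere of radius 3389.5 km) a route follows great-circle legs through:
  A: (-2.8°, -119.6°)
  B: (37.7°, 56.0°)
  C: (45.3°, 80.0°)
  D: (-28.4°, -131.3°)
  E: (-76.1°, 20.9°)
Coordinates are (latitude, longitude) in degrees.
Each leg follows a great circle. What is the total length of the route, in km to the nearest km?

Leg A→B: central angle 2.5284 rad, distance 8570.1 km.
Leg B→C: central angle 0.3390 rad, distance 1148.9 km.
Leg C→D: central angle 2.6195 rad, distance 8878.7 km.
Leg D→E: central angle 1.2924 rad, distance 4380.7 km.
Total: 8570.1 + 1148.9 + 8878.7 + 4380.7 ≈ 22978 km.

22978 km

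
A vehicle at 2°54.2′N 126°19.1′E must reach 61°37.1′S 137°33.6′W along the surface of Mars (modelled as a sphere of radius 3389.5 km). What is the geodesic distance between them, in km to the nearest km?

In radians: φ₁ = 0.0507, φ₂ = -1.0754, Δλ = 96.122° = 1.6776 rad.
cos c = sin φ₁ sin φ₂ + cos φ₁ cos φ₂ cos Δλ = (0.0507)(-0.8798) + (0.9987)(0.4753)(-0.1066) = -0.09519,
so c = arccos(-0.09519) = 1.66613 rad.
Distance = R·c = 3389.5 × 1.6661 ≈ 5647 km.

5647 km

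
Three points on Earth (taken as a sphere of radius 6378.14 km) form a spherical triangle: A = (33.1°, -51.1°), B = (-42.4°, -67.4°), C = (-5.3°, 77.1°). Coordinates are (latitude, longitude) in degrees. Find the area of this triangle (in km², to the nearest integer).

113485580 km²

Side lengths (central angles): a = 2.1369, b = 2.1728, c = 1.3433 rad; semiperimeter s = 2.8265.
By l'Huilier's theorem, tan(E/4) = √[tan(s/2) tan((s−a)/2) tan((s−b)/2) tan((s−c)/2)], giving spherical excess E = 2.7897 rad.
Area = E·R² = 2.7897 × (6378.14)² ≈ 113485580 km².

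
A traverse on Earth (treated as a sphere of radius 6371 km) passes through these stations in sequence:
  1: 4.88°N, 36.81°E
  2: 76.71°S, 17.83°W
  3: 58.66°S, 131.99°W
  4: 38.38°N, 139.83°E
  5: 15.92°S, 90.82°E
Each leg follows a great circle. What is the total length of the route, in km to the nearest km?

35351 km

Leg 1→2: central angle 1.5210 rad, distance 9690.4 km.
Leg 2→3: central angle 0.6725 rad, distance 4284.3 km.
Leg 3→4: central angle 2.1145 rad, distance 13471.7 km.
Leg 4→5: central angle 1.2407 rad, distance 7904.3 km.
Total: 9690.4 + 4284.3 + 13471.7 + 7904.3 ≈ 35351 km.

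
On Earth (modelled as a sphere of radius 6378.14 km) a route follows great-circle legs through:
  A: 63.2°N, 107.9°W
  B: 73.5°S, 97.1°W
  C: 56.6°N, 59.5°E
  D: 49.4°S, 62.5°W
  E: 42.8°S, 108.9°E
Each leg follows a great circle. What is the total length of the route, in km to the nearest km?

59062 km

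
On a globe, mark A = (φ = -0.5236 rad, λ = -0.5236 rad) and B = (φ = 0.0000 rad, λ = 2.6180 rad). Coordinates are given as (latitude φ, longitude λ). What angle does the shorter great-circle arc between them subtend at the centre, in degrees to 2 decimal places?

150.00°

With latitudes φ₁ = -30.000°, φ₂ = 0.000° and longitude difference Δλ = -180.000°:
cos c = sin φ₁ sin φ₂ + cos φ₁ cos φ₂ cos Δλ = (-0.5000)(0.0000) + (0.8660)(1.0000)(-1.0000) = -0.86602,
so c = arccos(-0.86602) = 2.61799 rad.
So the angular separation is 150.00°.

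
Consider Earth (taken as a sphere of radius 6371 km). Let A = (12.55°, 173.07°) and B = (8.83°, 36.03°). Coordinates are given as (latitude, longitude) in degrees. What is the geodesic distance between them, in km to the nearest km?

14707 km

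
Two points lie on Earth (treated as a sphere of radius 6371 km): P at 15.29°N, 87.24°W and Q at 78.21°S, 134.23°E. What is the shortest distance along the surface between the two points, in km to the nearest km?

12670 km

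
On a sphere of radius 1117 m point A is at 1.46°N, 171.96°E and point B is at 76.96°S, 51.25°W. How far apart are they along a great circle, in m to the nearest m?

With latitudes φ₁ = 1.460°, φ₂ = -76.960° and longitude difference Δλ = 136.790°:
Haversine: a = sin²(Δφ/2) + cos φ₁ cos φ₂ sin²(Δλ/2) = 0.3996 + (0.9997)(0.2256)(0.8644) = 0.59461.
Central angle c = 2·arcsin(√a) = 1.76116 rad.
Distance = R·c = 1117 × 1.7612 ≈ 1967 m.

1967 m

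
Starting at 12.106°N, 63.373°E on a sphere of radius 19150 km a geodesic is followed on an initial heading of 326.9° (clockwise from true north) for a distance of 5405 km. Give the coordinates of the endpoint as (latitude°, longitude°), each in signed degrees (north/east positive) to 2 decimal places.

25.44°, 53.68°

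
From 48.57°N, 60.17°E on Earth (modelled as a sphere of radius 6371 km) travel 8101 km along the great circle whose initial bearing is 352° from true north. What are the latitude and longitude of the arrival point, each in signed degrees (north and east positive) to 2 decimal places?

Angular distance δ = d/R = 8101/6371 = 1.27154 rad; initial bearing θ = 6.1436 rad.
sin φ₂ = sin φ₁ cos δ + cos φ₁ sin δ cos θ = (0.7498)(0.2948) + (0.6617)(0.9556)(0.9903) = 0.8472, so φ₂ = 57.91°.
Δλ = atan2(sin θ sin δ cos φ₁, cos δ − sin φ₁ sin φ₂) = atan2(-0.0880, -0.3404) = -165.505°.
λ₂ = 60.170° − 165.505° = -105.33°.

57.91°, -105.33°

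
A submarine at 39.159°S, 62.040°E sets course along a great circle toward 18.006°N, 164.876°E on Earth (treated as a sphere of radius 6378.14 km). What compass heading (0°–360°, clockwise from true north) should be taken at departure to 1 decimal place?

Δλ = 102.836° = 1.7948 rad.
y = sin Δλ · cos φ₂ = (0.9750)(0.9510) = 0.9273
x = cos φ₁ sin φ₂ − sin φ₁ cos φ₂ cos Δλ = (0.7754)(0.3091) − (-0.6315)(0.9510)(-0.2222) = 0.1063
θ = atan2(y, x) = 83.46°, so the bearing is 83.5°.

83.5°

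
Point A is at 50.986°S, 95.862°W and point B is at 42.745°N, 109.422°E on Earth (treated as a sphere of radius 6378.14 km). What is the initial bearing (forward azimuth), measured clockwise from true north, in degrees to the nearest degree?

254°

With φ₁ = -0.8899, φ₂ = 0.7460, Δλ = -2.7003 rad, the forward-azimuth formula gives
θ = atan2( sin Δλ cos φ₂ , cos φ₁ sin φ₂ − sin φ₁ cos φ₂ cos Δλ ) = atan2(-0.3137, -0.0887) = -105.79°.
Adding 360° brings this into [0°, 360°): 254°.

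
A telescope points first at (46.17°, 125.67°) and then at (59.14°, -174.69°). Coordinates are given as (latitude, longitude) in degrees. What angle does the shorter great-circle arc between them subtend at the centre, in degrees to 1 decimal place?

37.0°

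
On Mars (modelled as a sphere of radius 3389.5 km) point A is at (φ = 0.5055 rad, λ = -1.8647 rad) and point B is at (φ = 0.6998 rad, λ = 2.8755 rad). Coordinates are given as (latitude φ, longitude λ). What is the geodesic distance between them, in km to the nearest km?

Let φ₁ = 0.5055 rad, φ₂ = 0.6998 rad, and Δλ = -1.5430 rad.
cos c = sin φ₁ sin φ₂ + cos φ₁ cos φ₂ cos Δλ = (0.4842)(0.6441) + (0.8749)(0.7650)(0.0278) = 0.33050,
so c = arccos(0.33050) = 1.23397 rad.
Distance = R·c = 3389.5 × 1.2340 ≈ 4183 km.

4183 km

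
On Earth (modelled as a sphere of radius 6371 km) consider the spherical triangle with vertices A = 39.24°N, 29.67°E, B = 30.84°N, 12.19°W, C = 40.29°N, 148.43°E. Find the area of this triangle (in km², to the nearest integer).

Side lengths (central angles): a = 1.8612, b = 1.4457, c = 0.6102 rad; semiperimeter s = 1.9585.
By l'Huilier's theorem, tan(E/4) = √[tan(s/2) tan((s−a)/2) tan((s−b)/2) tan((s−c)/2)], giving spherical excess E = 0.4905 rad.
Area = E·R² = 0.4905 × (6371)² ≈ 19908854 km².

19908854 km²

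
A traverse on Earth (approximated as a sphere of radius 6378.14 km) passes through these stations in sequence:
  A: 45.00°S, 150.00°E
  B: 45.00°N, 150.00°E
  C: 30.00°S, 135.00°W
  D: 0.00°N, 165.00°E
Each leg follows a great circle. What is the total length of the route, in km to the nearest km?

28452 km

Leg A→B: central angle 1.5708 rad, distance 10018.8 km.
Leg B→C: central angle 1.7671 rad, distance 11270.9 km.
Leg C→D: central angle 1.1230 rad, distance 7162.4 km.
Total: 10018.8 + 11270.9 + 7162.4 ≈ 28452 km.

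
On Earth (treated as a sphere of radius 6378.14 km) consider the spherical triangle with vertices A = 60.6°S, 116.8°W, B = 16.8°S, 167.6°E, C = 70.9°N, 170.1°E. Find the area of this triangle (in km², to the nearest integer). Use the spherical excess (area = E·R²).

53375298 km²

Side lengths (central angles): a = 1.5310, b = 2.4600, c = 1.1932 rad; semiperimeter s = 2.5921.
By l'Huilier's theorem, tan(E/4) = √[tan(s/2) tan((s−a)/2) tan((s−b)/2) tan((s−c)/2)], giving spherical excess E = 1.3121 rad.
Area = E·R² = 1.3121 × (6378.14)² ≈ 53375298 km².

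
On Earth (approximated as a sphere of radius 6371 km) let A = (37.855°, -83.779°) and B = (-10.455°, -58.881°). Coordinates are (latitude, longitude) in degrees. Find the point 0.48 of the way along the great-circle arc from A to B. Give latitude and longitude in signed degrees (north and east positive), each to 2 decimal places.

14.99°, -70.41°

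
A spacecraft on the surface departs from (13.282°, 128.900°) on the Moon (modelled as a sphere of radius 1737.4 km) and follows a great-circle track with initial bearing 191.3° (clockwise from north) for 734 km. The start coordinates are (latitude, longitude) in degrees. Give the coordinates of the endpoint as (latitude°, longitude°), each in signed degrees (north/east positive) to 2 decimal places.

-10.47°, 124.21°

Angular distance δ = d/R = 734/1737.4 = 0.42247 rad; initial bearing θ = 3.3388 rad.
sin φ₂ = sin φ₁ cos δ + cos φ₁ sin δ cos θ = (0.2297)(0.9121) + (0.9733)(0.4100)(-0.9806) = -0.1818, so φ₂ = -10.47°.
Δλ = atan2(sin θ sin δ cos φ₁, cos δ − sin φ₁ sin φ₂) = atan2(-0.0782, 0.9538) = -4.686°.
λ₂ = 128.900° − 4.686° = 124.21°.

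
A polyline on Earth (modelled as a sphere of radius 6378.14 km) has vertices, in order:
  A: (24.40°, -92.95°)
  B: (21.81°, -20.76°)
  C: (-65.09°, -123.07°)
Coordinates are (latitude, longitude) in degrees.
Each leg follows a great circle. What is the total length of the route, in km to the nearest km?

20095 km

Leg A→B: central angle 1.1461 rad, distance 7309.7 km.
Leg B→C: central angle 2.0046 rad, distance 12785.7 km.
Total: 7309.7 + 12785.7 ≈ 20095 km.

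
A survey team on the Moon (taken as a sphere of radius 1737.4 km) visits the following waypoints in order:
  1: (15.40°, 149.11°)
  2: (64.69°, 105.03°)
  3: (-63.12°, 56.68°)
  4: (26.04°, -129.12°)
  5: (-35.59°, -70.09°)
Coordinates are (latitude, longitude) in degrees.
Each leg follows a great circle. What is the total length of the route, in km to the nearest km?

12616 km

Leg 1→2: central angle 1.0049 rad, distance 1746.0 km.
Leg 2→3: central angle 2.3157 rad, distance 4023.2 km.
Leg 3→4: central angle 2.4910 rad, distance 4327.8 km.
Leg 4→5: central angle 1.4500 rad, distance 2519.2 km.
Total: 1746.0 + 4023.2 + 4327.8 + 2519.2 ≈ 12616 km.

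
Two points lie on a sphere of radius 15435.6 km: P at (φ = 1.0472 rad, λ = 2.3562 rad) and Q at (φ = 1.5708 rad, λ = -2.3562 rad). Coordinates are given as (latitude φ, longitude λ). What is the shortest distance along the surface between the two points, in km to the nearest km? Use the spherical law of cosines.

With latitudes φ₁ = 60.000°, φ₂ = 90.000° and longitude difference Δλ = 89.999°:
cos c = sin φ₁ sin φ₂ + cos φ₁ cos φ₂ cos Δλ = (0.8660)(1.0000) + (0.5000)(-0.0000)(0.0000) = 0.86603,
so c = arccos(0.86603) = 0.52360 rad.
Distance = R·c = 15435.6 × 0.5236 ≈ 8082 km.

8082 km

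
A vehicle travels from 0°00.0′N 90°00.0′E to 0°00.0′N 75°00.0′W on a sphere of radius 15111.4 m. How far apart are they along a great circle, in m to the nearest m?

43518 m

Let φ₁ = 0.0000 rad, φ₂ = 0.0000 rad, and Δλ = -2.8798 rad.
cos c = sin φ₁ sin φ₂ + cos φ₁ cos φ₂ cos Δλ = (0.0000)(0.0000) + (1.0000)(1.0000)(-0.9659) = -0.96593,
so c = arccos(-0.96593) = 2.87979 rad.
Distance = R·c = 15111.4 × 2.8798 ≈ 43518 m.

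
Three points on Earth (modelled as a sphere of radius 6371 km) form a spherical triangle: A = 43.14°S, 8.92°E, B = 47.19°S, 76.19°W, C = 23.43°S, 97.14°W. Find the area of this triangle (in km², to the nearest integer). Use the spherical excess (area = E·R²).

Side lengths (central angles): a = 0.5074, b = 1.4840, c = 0.9957 rad; semiperimeter s = 1.4936.
By l'Huilier's theorem, tan(E/4) = √[tan(s/2) tan((s−a)/2) tan((s−b)/2) tan((s−c)/2)], giving spherical excess E = 0.0982 rad.
Area = E·R² = 0.0982 × (6371)² ≈ 3986588 km².

3986588 km²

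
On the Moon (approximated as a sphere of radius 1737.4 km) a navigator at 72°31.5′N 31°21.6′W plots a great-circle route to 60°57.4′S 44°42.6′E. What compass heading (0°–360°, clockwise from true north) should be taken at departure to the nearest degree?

Δλ = 76.070° = 1.3277 rad.
y = sin Δλ · cos φ₂ = (0.9706)(0.4855) = 0.4712
x = cos φ₁ sin φ₂ − sin φ₁ cos φ₂ cos Δλ = (0.3003)(-0.8743) − (0.9538)(0.4855)(0.2407) = -0.3740
θ = atan2(y, x) = 128.44°, so the bearing is 128°.

128°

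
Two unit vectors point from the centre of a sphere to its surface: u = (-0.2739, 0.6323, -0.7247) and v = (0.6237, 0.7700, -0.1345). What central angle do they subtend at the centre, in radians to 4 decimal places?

u·v = 0.4135; |u| = 1.0000, |v| = 1.0000.
cos θ = (u·v)/(|u||v|) = 0.4135, so θ = 1.1445 rad.

1.1445 rad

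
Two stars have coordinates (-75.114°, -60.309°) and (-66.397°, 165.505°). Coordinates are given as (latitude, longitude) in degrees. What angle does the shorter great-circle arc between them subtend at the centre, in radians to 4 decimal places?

With latitudes φ₁ = -75.114°, φ₂ = -66.397° and longitude difference Δλ = -134.186°:
Haversine: a = sin²(Δφ/2) + cos φ₁ cos φ₂ sin²(Δλ/2) = 0.0058 + (0.2569)(0.4004)(0.8485) = 0.09305.
Central angle c = 2·arcsin(√a) = 0.61997 rad.
So the angular separation is 0.6200 rad.

0.6200 rad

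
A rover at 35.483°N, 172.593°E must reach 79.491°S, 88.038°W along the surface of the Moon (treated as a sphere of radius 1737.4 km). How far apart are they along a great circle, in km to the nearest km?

3836 km

Let φ₁ = 0.6193 rad, φ₂ = -1.3874 rad, and Δλ = 1.7343 rad.
cos c = sin φ₁ sin φ₂ + cos φ₁ cos φ₂ cos Δλ = (0.5805)(-0.9832) + (0.8143)(0.1824)(-0.1628) = -0.59490,
so c = arccos(-0.59490) = 2.20794 rad.
Distance = R·c = 1737.4 × 2.2079 ≈ 3836 km.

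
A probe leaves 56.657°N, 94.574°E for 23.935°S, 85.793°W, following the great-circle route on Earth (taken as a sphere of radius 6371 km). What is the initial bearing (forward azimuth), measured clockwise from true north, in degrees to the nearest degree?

1°

With φ₁ = 0.9889, φ₂ = -0.4177, Δλ = 3.1352 rad, the forward-azimuth formula gives
θ = atan2( sin Δλ cos φ₂ , cos φ₁ sin φ₂ − sin φ₁ cos φ₂ cos Δλ ) = atan2(0.0059, 0.5405) = 0.62°.
So the initial bearing is 1°.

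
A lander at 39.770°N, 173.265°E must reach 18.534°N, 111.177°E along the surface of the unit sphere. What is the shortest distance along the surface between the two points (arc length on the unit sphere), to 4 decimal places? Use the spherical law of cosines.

In radians: φ₁ = 0.6941, φ₂ = 0.3235, Δλ = -62.088° = -1.0836 rad.
cos c = sin φ₁ sin φ₂ + cos φ₁ cos φ₂ cos Δλ = (0.6397)(0.3179) + (0.7686)(0.9481)(0.4681) = 0.54448,
so c = arccos(0.54448) = 0.99502 rad.
On the unit sphere the arc length equals the central angle: 0.9950.

0.9950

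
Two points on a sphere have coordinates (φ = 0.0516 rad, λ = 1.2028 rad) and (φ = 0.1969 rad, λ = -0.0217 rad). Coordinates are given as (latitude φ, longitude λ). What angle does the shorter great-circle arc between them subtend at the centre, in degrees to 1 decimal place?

70.0°

In radians: φ₁ = 0.0516, φ₂ = 0.1969, Δλ = -70.159° = -1.2245 rad.
Haversine: a = sin²(Δφ/2) + cos φ₁ cos φ₂ sin²(Δλ/2) = 0.0053 + (0.9987)(0.9807)(0.3303) = 0.32875.
Central angle c = 2·arcsin(√a) = 1.22121 rad.
So the angular separation is 70.0°.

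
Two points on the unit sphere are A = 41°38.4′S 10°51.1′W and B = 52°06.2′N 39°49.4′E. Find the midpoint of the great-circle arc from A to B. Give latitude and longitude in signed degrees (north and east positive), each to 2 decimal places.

5.78°, 11.84°

Central angle δ = 1.8064 rad. Interpolating on the sphere with fraction f = 0.5:
P = [sin((1−f)δ)·A + sin(fδ)·B] / sin δ = 0.8076·A + 0.8076·B in Cartesian coordinates,
giving P = (0.9738, 0.2041, 0.1007), i.e. latitude 5.78°, longitude 11.84°.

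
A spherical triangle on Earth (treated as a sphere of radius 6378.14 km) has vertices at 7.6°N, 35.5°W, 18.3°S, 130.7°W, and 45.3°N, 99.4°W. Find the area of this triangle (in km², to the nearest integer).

37971547 km²

Side lengths (central angles): a = 1.2160, b = 1.1585, c = 1.6980 rad; semiperimeter s = 2.0362.
By l'Huilier's theorem, tan(E/4) = √[tan(s/2) tan((s−a)/2) tan((s−b)/2) tan((s−c)/2)], giving spherical excess E = 0.9334 rad.
Area = E·R² = 0.9334 × (6378.14)² ≈ 37971547 km².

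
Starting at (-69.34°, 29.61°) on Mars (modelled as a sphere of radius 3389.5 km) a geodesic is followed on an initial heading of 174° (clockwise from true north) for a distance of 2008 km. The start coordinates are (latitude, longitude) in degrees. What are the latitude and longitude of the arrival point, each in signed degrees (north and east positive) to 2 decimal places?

-76.45°, -164.82°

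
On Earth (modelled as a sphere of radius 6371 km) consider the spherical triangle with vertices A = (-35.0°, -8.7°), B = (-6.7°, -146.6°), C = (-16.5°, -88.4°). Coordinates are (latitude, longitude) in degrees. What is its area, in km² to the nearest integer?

Side lengths (central angles): a = 1.0064, b = 1.2626, c = 2.1373 rad; semiperimeter s = 2.2032.
By l'Huilier's theorem, tan(E/4) = √[tan(s/2) tan((s−a)/2) tan((s−b)/2) tan((s−c)/2)], giving spherical excess E = 0.5956 rad.
Area = E·R² = 0.5956 × (6371)² ≈ 24173795 km².

24173795 km²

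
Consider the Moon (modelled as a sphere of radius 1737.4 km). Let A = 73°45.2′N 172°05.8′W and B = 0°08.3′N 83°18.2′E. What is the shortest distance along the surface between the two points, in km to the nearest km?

2848 km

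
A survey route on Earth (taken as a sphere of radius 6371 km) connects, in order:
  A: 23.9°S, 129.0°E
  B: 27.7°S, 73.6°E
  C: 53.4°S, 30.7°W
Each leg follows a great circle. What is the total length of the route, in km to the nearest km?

Leg A→B: central angle 0.8659 rad, distance 5516.4 km.
Leg B→C: central angle 1.3256 rad, distance 8445.1 km.
Total: 5516.4 + 8445.1 ≈ 13962 km.

13962 km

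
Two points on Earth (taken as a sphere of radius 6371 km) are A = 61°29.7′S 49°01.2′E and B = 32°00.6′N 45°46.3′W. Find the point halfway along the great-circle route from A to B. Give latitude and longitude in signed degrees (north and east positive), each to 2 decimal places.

The central angle between A and B is δ = 2.0939 rad.
With f = 0.5, the slerp weights are sin((1−f)δ)/sin δ = 0.9996 and sin(fδ)/sin δ = 0.9996.
Weighted sum of the unit vectors: (0.9996)·(0.3130,0.3603,-0.8788) + (0.9996)·(0.5915,-0.6076,0.5301) = (0.9041, -0.2472, -0.3486).
Converting back: φ = atan2(z, √(x²+y²)) = -20.40°, λ = atan2(y, x) = -15.29°.

-20.40°, -15.29°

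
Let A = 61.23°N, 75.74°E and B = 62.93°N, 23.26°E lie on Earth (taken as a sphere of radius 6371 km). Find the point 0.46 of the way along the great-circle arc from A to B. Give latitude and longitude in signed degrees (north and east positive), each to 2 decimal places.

64.48°, 52.51°

The central angle between A and B is δ = 0.4179 rad.
With f = 0.46, the slerp weights are sin((1−f)δ)/sin δ = 0.5513 and sin(fδ)/sin δ = 0.4708.
Weighted sum of the unit vectors: (0.5513)·(0.1186,0.4665,0.8766) + (0.4708)·(0.4181,0.1797,0.8905) = (0.2622, 0.3418, 0.9025).
Converting back: φ = atan2(z, √(x²+y²)) = 64.48°, λ = atan2(y, x) = 52.51°.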